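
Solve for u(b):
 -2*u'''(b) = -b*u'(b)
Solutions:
 u(b) = C1 + Integral(C2*airyai(2^(2/3)*b/2) + C3*airybi(2^(2/3)*b/2), b)


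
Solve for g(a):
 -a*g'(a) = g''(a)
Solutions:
 g(a) = C1 + C2*erf(sqrt(2)*a/2)


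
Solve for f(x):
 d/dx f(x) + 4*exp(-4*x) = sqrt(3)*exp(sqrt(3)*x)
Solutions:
 f(x) = C1 + exp(sqrt(3)*x) + exp(-4*x)


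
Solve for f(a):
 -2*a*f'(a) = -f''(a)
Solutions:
 f(a) = C1 + C2*erfi(a)


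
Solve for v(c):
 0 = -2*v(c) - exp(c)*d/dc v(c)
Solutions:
 v(c) = C1*exp(2*exp(-c))


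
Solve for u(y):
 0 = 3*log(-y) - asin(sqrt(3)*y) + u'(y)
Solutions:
 u(y) = C1 - 3*y*log(-y) + y*asin(sqrt(3)*y) + 3*y + sqrt(3)*sqrt(1 - 3*y^2)/3


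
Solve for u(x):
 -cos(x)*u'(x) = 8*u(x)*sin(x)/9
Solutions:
 u(x) = C1*cos(x)^(8/9)


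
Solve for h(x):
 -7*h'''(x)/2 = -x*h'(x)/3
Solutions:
 h(x) = C1 + Integral(C2*airyai(2^(1/3)*21^(2/3)*x/21) + C3*airybi(2^(1/3)*21^(2/3)*x/21), x)


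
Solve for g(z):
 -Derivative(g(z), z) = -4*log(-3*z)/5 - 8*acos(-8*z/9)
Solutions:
 g(z) = C1 + 4*z*log(-z)/5 + 8*z*acos(-8*z/9) - 4*z/5 + 4*z*log(3)/5 + sqrt(81 - 64*z^2)


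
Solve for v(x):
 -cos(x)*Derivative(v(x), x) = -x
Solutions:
 v(x) = C1 + Integral(x/cos(x), x)


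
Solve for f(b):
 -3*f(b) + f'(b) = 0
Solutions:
 f(b) = C1*exp(3*b)


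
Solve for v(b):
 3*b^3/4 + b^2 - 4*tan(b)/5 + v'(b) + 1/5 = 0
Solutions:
 v(b) = C1 - 3*b^4/16 - b^3/3 - b/5 - 4*log(cos(b))/5


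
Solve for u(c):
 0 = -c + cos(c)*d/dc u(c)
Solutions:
 u(c) = C1 + Integral(c/cos(c), c)


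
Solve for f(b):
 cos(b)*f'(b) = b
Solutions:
 f(b) = C1 + Integral(b/cos(b), b)


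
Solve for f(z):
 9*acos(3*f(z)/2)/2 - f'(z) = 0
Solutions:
 Integral(1/acos(3*_y/2), (_y, f(z))) = C1 + 9*z/2


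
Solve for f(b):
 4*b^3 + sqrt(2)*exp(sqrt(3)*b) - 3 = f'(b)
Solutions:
 f(b) = C1 + b^4 - 3*b + sqrt(6)*exp(sqrt(3)*b)/3


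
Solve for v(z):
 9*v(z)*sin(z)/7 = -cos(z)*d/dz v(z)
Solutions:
 v(z) = C1*cos(z)^(9/7)


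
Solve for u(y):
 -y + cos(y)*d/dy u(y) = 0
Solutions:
 u(y) = C1 + Integral(y/cos(y), y)


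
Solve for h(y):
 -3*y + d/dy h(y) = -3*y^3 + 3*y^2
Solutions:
 h(y) = C1 - 3*y^4/4 + y^3 + 3*y^2/2


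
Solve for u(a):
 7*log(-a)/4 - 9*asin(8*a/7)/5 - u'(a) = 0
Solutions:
 u(a) = C1 + 7*a*log(-a)/4 - 9*a*asin(8*a/7)/5 - 7*a/4 - 9*sqrt(49 - 64*a^2)/40


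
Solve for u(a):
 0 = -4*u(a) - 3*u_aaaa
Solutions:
 u(a) = (C1*sin(3^(3/4)*a/3) + C2*cos(3^(3/4)*a/3))*exp(-3^(3/4)*a/3) + (C3*sin(3^(3/4)*a/3) + C4*cos(3^(3/4)*a/3))*exp(3^(3/4)*a/3)


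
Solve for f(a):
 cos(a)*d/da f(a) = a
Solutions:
 f(a) = C1 + Integral(a/cos(a), a)


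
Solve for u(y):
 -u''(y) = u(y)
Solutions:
 u(y) = C1*sin(y) + C2*cos(y)


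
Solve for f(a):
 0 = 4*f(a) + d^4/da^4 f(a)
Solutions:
 f(a) = (C1*sin(a) + C2*cos(a))*exp(-a) + (C3*sin(a) + C4*cos(a))*exp(a)


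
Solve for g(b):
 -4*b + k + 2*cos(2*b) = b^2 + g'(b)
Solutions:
 g(b) = C1 - b^3/3 - 2*b^2 + b*k + sin(2*b)


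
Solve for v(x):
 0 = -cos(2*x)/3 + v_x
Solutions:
 v(x) = C1 + sin(2*x)/6


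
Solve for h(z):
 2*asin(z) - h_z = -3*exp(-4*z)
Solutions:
 h(z) = C1 + 2*z*asin(z) + 2*sqrt(1 - z^2) - 3*exp(-4*z)/4


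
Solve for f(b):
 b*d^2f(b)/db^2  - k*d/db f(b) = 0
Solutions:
 f(b) = C1 + b^(re(k) + 1)*(C2*sin(log(b)*Abs(im(k))) + C3*cos(log(b)*im(k)))


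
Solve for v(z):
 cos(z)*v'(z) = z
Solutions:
 v(z) = C1 + Integral(z/cos(z), z)


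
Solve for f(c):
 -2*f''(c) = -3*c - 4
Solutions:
 f(c) = C1 + C2*c + c^3/4 + c^2


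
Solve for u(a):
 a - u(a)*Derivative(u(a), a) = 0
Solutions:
 u(a) = -sqrt(C1 + a^2)
 u(a) = sqrt(C1 + a^2)


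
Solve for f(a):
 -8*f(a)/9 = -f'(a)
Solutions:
 f(a) = C1*exp(8*a/9)


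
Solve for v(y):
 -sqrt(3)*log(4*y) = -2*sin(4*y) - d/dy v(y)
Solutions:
 v(y) = C1 + sqrt(3)*y*(log(y) - 1) + 2*sqrt(3)*y*log(2) + cos(4*y)/2


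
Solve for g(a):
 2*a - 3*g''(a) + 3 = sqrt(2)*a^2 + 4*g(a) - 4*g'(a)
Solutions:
 g(a) = -sqrt(2)*a^2/4 - sqrt(2)*a/2 + a/2 + (C1*sin(2*sqrt(2)*a/3) + C2*cos(2*sqrt(2)*a/3))*exp(2*a/3) - sqrt(2)/8 + 5/4


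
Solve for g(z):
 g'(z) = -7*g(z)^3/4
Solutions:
 g(z) = -sqrt(2)*sqrt(-1/(C1 - 7*z))
 g(z) = sqrt(2)*sqrt(-1/(C1 - 7*z))


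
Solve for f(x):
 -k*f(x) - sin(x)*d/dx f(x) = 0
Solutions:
 f(x) = C1*exp(k*(-log(cos(x) - 1) + log(cos(x) + 1))/2)


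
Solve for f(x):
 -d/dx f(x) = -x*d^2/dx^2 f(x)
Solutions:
 f(x) = C1 + C2*x^2


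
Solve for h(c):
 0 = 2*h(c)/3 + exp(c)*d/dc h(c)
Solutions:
 h(c) = C1*exp(2*exp(-c)/3)


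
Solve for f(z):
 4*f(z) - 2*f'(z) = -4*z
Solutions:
 f(z) = C1*exp(2*z) - z - 1/2


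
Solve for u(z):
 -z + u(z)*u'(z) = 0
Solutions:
 u(z) = -sqrt(C1 + z^2)
 u(z) = sqrt(C1 + z^2)


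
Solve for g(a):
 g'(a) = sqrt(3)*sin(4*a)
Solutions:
 g(a) = C1 - sqrt(3)*cos(4*a)/4


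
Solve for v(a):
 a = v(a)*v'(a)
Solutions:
 v(a) = -sqrt(C1 + a^2)
 v(a) = sqrt(C1 + a^2)


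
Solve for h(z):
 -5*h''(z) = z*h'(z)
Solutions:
 h(z) = C1 + C2*erf(sqrt(10)*z/10)


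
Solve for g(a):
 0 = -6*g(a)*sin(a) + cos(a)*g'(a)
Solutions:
 g(a) = C1/cos(a)^6


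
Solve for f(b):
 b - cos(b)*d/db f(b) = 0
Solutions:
 f(b) = C1 + Integral(b/cos(b), b)


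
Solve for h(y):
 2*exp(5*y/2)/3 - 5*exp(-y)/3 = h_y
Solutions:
 h(y) = C1 + 4*exp(5*y/2)/15 + 5*exp(-y)/3


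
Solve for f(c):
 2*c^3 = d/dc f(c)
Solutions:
 f(c) = C1 + c^4/2


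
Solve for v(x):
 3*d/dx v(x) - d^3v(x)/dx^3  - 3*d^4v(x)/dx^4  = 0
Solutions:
 v(x) = C1 + C2*exp(-x*(2*2^(1/3)/(135*sqrt(29) + 727)^(1/3) + 4 + 2^(2/3)*(135*sqrt(29) + 727)^(1/3))/36)*sin(2^(1/3)*sqrt(3)*x*(-2^(1/3)*(135*sqrt(29) + 727)^(1/3) + 2/(135*sqrt(29) + 727)^(1/3))/36) + C3*exp(-x*(2*2^(1/3)/(135*sqrt(29) + 727)^(1/3) + 4 + 2^(2/3)*(135*sqrt(29) + 727)^(1/3))/36)*cos(2^(1/3)*sqrt(3)*x*(-2^(1/3)*(135*sqrt(29) + 727)^(1/3) + 2/(135*sqrt(29) + 727)^(1/3))/36) + C4*exp(x*(-2 + 2*2^(1/3)/(135*sqrt(29) + 727)^(1/3) + 2^(2/3)*(135*sqrt(29) + 727)^(1/3))/18)


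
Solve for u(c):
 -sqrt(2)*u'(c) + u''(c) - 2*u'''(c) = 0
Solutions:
 u(c) = C1 + (C2*sin(c*sqrt(-1 + 8*sqrt(2))/4) + C3*cos(c*sqrt(-1 + 8*sqrt(2))/4))*exp(c/4)


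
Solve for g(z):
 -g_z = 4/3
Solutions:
 g(z) = C1 - 4*z/3


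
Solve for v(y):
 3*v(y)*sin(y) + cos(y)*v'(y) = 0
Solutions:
 v(y) = C1*cos(y)^3


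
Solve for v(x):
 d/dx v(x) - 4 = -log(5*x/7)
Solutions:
 v(x) = C1 - x*log(x) + x*log(7/5) + 5*x


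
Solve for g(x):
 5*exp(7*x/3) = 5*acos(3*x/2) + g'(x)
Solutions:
 g(x) = C1 - 5*x*acos(3*x/2) + 5*sqrt(4 - 9*x^2)/3 + 15*exp(7*x/3)/7


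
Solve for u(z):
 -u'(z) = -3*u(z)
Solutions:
 u(z) = C1*exp(3*z)


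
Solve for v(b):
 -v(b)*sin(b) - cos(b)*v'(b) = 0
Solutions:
 v(b) = C1*cos(b)


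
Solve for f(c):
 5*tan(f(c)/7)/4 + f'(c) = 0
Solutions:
 f(c) = -7*asin(C1*exp(-5*c/28)) + 7*pi
 f(c) = 7*asin(C1*exp(-5*c/28))


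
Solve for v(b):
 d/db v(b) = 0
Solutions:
 v(b) = C1


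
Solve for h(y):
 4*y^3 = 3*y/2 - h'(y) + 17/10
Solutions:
 h(y) = C1 - y^4 + 3*y^2/4 + 17*y/10


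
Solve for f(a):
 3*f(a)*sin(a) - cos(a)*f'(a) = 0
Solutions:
 f(a) = C1/cos(a)^3


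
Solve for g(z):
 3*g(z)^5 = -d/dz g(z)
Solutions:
 g(z) = -I*(1/(C1 + 12*z))^(1/4)
 g(z) = I*(1/(C1 + 12*z))^(1/4)
 g(z) = -(1/(C1 + 12*z))^(1/4)
 g(z) = (1/(C1 + 12*z))^(1/4)


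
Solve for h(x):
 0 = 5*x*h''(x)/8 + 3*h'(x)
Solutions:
 h(x) = C1 + C2/x^(19/5)


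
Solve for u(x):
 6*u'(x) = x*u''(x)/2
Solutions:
 u(x) = C1 + C2*x^13


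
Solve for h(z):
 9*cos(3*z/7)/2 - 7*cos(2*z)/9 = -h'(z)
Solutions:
 h(z) = C1 - 21*sin(3*z/7)/2 + 7*sin(2*z)/18


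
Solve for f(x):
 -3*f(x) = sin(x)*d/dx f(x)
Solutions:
 f(x) = C1*(cos(x) + 1)^(3/2)/(cos(x) - 1)^(3/2)


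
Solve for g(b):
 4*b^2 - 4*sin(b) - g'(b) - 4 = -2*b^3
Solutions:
 g(b) = C1 + b^4/2 + 4*b^3/3 - 4*b + 4*cos(b)


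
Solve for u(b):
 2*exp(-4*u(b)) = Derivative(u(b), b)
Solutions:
 u(b) = log(-I*(C1 + 8*b)^(1/4))
 u(b) = log(I*(C1 + 8*b)^(1/4))
 u(b) = log(-(C1 + 8*b)^(1/4))
 u(b) = log(C1 + 8*b)/4


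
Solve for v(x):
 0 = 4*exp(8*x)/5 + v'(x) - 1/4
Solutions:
 v(x) = C1 + x/4 - exp(8*x)/10


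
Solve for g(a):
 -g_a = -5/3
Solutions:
 g(a) = C1 + 5*a/3


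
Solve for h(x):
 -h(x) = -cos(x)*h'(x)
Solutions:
 h(x) = C1*sqrt(sin(x) + 1)/sqrt(sin(x) - 1)


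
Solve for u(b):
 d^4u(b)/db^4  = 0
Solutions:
 u(b) = C1 + C2*b + C3*b^2 + C4*b^3


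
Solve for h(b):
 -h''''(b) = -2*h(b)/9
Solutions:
 h(b) = C1*exp(-2^(1/4)*sqrt(3)*b/3) + C2*exp(2^(1/4)*sqrt(3)*b/3) + C3*sin(2^(1/4)*sqrt(3)*b/3) + C4*cos(2^(1/4)*sqrt(3)*b/3)


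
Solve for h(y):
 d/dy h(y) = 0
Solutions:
 h(y) = C1


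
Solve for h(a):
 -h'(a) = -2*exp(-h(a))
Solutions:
 h(a) = log(C1 + 2*a)


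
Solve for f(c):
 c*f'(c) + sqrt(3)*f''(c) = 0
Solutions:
 f(c) = C1 + C2*erf(sqrt(2)*3^(3/4)*c/6)


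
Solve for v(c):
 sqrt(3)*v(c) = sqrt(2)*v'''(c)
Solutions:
 v(c) = C3*exp(2^(5/6)*3^(1/6)*c/2) + (C1*sin(2^(5/6)*3^(2/3)*c/4) + C2*cos(2^(5/6)*3^(2/3)*c/4))*exp(-2^(5/6)*3^(1/6)*c/4)


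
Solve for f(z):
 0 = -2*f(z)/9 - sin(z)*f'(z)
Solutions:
 f(z) = C1*(cos(z) + 1)^(1/9)/(cos(z) - 1)^(1/9)


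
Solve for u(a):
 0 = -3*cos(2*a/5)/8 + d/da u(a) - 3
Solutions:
 u(a) = C1 + 3*a + 15*sin(2*a/5)/16


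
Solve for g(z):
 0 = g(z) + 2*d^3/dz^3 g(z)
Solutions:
 g(z) = C3*exp(-2^(2/3)*z/2) + (C1*sin(2^(2/3)*sqrt(3)*z/4) + C2*cos(2^(2/3)*sqrt(3)*z/4))*exp(2^(2/3)*z/4)


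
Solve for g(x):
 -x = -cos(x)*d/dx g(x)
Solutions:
 g(x) = C1 + Integral(x/cos(x), x)


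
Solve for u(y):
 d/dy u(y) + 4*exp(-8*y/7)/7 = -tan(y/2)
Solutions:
 u(y) = C1 - log(tan(y/2)^2 + 1) + exp(-8*y/7)/2


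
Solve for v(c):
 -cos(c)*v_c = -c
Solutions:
 v(c) = C1 + Integral(c/cos(c), c)


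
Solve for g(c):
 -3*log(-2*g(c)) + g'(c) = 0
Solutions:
 -Integral(1/(log(-_y) + log(2)), (_y, g(c)))/3 = C1 - c


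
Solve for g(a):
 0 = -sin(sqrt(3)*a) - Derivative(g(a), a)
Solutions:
 g(a) = C1 + sqrt(3)*cos(sqrt(3)*a)/3


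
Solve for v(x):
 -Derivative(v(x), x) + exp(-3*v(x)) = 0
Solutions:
 v(x) = log(C1 + 3*x)/3
 v(x) = log((-3^(1/3) - 3^(5/6)*I)*(C1 + x)^(1/3)/2)
 v(x) = log((-3^(1/3) + 3^(5/6)*I)*(C1 + x)^(1/3)/2)


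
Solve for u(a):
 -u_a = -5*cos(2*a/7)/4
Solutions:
 u(a) = C1 + 35*sin(2*a/7)/8


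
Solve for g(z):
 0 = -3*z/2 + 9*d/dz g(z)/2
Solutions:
 g(z) = C1 + z^2/6


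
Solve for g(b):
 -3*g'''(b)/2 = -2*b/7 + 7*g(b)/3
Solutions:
 g(b) = C3*exp(-42^(1/3)*b/3) + 6*b/49 + (C1*sin(14^(1/3)*3^(5/6)*b/6) + C2*cos(14^(1/3)*3^(5/6)*b/6))*exp(42^(1/3)*b/6)


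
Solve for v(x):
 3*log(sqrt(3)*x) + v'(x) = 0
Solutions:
 v(x) = C1 - 3*x*log(x) - 3*x*log(3)/2 + 3*x


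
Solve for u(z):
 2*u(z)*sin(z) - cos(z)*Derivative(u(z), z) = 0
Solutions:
 u(z) = C1/cos(z)^2


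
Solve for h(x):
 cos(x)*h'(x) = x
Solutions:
 h(x) = C1 + Integral(x/cos(x), x)


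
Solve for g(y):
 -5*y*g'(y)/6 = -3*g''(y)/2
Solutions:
 g(y) = C1 + C2*erfi(sqrt(10)*y/6)


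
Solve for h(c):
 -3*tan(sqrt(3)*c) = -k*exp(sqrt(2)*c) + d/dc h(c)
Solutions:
 h(c) = C1 + sqrt(2)*k*exp(sqrt(2)*c)/2 + sqrt(3)*log(cos(sqrt(3)*c))


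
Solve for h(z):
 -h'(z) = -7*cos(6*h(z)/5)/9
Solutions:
 -7*z/9 - 5*log(sin(6*h(z)/5) - 1)/12 + 5*log(sin(6*h(z)/5) + 1)/12 = C1


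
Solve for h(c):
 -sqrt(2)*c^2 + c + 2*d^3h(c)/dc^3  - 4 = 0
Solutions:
 h(c) = C1 + C2*c + C3*c^2 + sqrt(2)*c^5/120 - c^4/48 + c^3/3


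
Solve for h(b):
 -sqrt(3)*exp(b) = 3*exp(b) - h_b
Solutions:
 h(b) = C1 + sqrt(3)*exp(b) + 3*exp(b)


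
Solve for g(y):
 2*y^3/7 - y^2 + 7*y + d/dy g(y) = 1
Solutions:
 g(y) = C1 - y^4/14 + y^3/3 - 7*y^2/2 + y


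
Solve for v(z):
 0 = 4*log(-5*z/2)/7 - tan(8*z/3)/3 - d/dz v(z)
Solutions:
 v(z) = C1 + 4*z*log(-z)/7 - 4*z/7 - 4*z*log(2)/7 + 4*z*log(5)/7 + log(cos(8*z/3))/8


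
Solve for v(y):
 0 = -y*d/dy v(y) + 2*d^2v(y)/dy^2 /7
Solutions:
 v(y) = C1 + C2*erfi(sqrt(7)*y/2)


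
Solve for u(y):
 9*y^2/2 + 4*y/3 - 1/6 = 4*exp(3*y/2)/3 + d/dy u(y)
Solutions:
 u(y) = C1 + 3*y^3/2 + 2*y^2/3 - y/6 - 8*exp(3*y/2)/9


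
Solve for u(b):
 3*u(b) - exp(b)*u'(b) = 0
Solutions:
 u(b) = C1*exp(-3*exp(-b))


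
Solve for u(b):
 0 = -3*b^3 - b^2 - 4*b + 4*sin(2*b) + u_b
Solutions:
 u(b) = C1 + 3*b^4/4 + b^3/3 + 2*b^2 + 2*cos(2*b)


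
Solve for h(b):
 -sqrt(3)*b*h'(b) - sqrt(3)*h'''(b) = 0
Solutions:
 h(b) = C1 + Integral(C2*airyai(-b) + C3*airybi(-b), b)


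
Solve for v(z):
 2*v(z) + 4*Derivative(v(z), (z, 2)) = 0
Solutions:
 v(z) = C1*sin(sqrt(2)*z/2) + C2*cos(sqrt(2)*z/2)


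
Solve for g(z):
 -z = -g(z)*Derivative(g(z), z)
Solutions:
 g(z) = -sqrt(C1 + z^2)
 g(z) = sqrt(C1 + z^2)


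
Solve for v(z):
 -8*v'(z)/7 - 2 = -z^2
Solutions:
 v(z) = C1 + 7*z^3/24 - 7*z/4


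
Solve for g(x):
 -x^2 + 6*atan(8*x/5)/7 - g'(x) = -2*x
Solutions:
 g(x) = C1 - x^3/3 + x^2 + 6*x*atan(8*x/5)/7 - 15*log(64*x^2 + 25)/56


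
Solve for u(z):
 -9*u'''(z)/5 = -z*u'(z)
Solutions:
 u(z) = C1 + Integral(C2*airyai(15^(1/3)*z/3) + C3*airybi(15^(1/3)*z/3), z)


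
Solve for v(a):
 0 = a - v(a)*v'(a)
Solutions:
 v(a) = -sqrt(C1 + a^2)
 v(a) = sqrt(C1 + a^2)


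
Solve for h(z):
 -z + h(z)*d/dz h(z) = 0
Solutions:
 h(z) = -sqrt(C1 + z^2)
 h(z) = sqrt(C1 + z^2)


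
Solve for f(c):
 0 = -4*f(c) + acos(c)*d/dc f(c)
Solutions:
 f(c) = C1*exp(4*Integral(1/acos(c), c))


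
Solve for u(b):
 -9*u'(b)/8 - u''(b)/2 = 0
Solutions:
 u(b) = C1 + C2*exp(-9*b/4)


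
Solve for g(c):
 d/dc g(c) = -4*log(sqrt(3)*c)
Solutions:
 g(c) = C1 - 4*c*log(c) - c*log(9) + 4*c


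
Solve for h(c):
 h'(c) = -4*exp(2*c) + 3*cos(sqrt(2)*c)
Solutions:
 h(c) = C1 - 2*exp(2*c) + 3*sqrt(2)*sin(sqrt(2)*c)/2


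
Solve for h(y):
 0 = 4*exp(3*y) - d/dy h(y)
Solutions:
 h(y) = C1 + 4*exp(3*y)/3


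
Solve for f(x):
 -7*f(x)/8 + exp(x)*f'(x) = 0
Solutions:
 f(x) = C1*exp(-7*exp(-x)/8)


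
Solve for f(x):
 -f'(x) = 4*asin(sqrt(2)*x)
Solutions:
 f(x) = C1 - 4*x*asin(sqrt(2)*x) - 2*sqrt(2)*sqrt(1 - 2*x^2)


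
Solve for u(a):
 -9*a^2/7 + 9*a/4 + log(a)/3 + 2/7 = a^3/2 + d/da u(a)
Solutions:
 u(a) = C1 - a^4/8 - 3*a^3/7 + 9*a^2/8 + a*log(a)/3 - a/21


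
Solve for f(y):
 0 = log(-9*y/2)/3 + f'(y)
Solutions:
 f(y) = C1 - y*log(-y)/3 + y*(-2*log(3) + log(2) + 1)/3


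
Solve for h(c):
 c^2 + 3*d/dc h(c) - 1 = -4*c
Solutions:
 h(c) = C1 - c^3/9 - 2*c^2/3 + c/3


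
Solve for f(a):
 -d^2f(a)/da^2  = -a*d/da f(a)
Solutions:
 f(a) = C1 + C2*erfi(sqrt(2)*a/2)


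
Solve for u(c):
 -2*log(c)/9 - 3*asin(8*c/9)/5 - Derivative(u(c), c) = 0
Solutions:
 u(c) = C1 - 2*c*log(c)/9 - 3*c*asin(8*c/9)/5 + 2*c/9 - 3*sqrt(81 - 64*c^2)/40


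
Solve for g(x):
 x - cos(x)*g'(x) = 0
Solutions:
 g(x) = C1 + Integral(x/cos(x), x)


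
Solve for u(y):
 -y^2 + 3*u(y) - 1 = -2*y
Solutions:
 u(y) = y^2/3 - 2*y/3 + 1/3


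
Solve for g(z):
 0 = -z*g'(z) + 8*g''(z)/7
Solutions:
 g(z) = C1 + C2*erfi(sqrt(7)*z/4)


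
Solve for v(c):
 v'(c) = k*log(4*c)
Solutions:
 v(c) = C1 + c*k*log(c) - c*k + c*k*log(4)


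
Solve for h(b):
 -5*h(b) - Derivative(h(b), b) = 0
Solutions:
 h(b) = C1*exp(-5*b)


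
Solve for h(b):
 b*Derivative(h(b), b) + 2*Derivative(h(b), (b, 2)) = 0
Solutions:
 h(b) = C1 + C2*erf(b/2)


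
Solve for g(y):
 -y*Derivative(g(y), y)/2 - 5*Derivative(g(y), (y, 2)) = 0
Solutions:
 g(y) = C1 + C2*erf(sqrt(5)*y/10)


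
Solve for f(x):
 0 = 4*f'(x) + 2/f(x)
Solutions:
 f(x) = -sqrt(C1 - x)
 f(x) = sqrt(C1 - x)


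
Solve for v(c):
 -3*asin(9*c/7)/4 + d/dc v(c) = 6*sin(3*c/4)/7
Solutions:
 v(c) = C1 + 3*c*asin(9*c/7)/4 + sqrt(49 - 81*c^2)/12 - 8*cos(3*c/4)/7


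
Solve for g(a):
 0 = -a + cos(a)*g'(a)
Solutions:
 g(a) = C1 + Integral(a/cos(a), a)


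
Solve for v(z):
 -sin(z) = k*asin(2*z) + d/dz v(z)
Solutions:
 v(z) = C1 - k*(z*asin(2*z) + sqrt(1 - 4*z^2)/2) + cos(z)


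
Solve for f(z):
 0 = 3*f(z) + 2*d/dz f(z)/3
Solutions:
 f(z) = C1*exp(-9*z/2)


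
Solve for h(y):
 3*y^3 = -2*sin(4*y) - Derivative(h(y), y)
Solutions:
 h(y) = C1 - 3*y^4/4 + cos(4*y)/2


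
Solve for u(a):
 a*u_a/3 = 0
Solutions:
 u(a) = C1


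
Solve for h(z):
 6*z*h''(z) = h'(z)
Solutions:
 h(z) = C1 + C2*z^(7/6)


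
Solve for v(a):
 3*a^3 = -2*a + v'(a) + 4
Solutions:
 v(a) = C1 + 3*a^4/4 + a^2 - 4*a


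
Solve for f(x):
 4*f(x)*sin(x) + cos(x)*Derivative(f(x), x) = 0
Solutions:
 f(x) = C1*cos(x)^4


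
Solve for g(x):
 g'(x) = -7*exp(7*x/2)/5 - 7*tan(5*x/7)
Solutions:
 g(x) = C1 - 2*exp(7*x/2)/5 + 49*log(cos(5*x/7))/5


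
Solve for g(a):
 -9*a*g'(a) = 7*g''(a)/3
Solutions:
 g(a) = C1 + C2*erf(3*sqrt(42)*a/14)


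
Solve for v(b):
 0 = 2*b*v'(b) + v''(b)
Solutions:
 v(b) = C1 + C2*erf(b)


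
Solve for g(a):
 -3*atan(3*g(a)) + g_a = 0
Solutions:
 Integral(1/atan(3*_y), (_y, g(a))) = C1 + 3*a


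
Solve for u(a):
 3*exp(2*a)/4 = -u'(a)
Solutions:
 u(a) = C1 - 3*exp(2*a)/8


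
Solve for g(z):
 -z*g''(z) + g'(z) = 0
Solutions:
 g(z) = C1 + C2*z^2


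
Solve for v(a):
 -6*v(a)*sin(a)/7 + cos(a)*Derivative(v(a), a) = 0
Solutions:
 v(a) = C1/cos(a)^(6/7)


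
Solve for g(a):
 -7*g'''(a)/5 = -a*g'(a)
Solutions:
 g(a) = C1 + Integral(C2*airyai(5^(1/3)*7^(2/3)*a/7) + C3*airybi(5^(1/3)*7^(2/3)*a/7), a)


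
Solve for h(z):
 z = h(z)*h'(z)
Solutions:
 h(z) = -sqrt(C1 + z^2)
 h(z) = sqrt(C1 + z^2)


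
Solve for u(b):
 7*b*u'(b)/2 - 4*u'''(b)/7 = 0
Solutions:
 u(b) = C1 + Integral(C2*airyai(7^(2/3)*b/2) + C3*airybi(7^(2/3)*b/2), b)


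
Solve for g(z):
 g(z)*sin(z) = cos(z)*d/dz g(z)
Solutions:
 g(z) = C1/cos(z)


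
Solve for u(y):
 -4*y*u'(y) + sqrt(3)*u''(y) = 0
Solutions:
 u(y) = C1 + C2*erfi(sqrt(2)*3^(3/4)*y/3)


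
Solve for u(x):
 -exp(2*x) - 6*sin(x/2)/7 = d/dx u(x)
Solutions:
 u(x) = C1 - exp(2*x)/2 + 12*cos(x/2)/7


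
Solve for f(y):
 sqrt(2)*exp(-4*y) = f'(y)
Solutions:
 f(y) = C1 - sqrt(2)*exp(-4*y)/4


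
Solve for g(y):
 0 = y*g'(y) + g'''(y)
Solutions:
 g(y) = C1 + Integral(C2*airyai(-y) + C3*airybi(-y), y)


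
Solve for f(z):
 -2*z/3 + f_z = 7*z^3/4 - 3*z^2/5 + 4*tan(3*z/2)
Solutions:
 f(z) = C1 + 7*z^4/16 - z^3/5 + z^2/3 - 8*log(cos(3*z/2))/3


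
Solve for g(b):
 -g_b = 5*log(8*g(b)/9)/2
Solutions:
 2*Integral(1/(log(_y) - 2*log(3) + 3*log(2)), (_y, g(b)))/5 = C1 - b


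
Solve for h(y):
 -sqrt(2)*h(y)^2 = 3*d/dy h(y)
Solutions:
 h(y) = 3/(C1 + sqrt(2)*y)


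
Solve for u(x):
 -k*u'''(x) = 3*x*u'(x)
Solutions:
 u(x) = C1 + Integral(C2*airyai(3^(1/3)*x*(-1/k)^(1/3)) + C3*airybi(3^(1/3)*x*(-1/k)^(1/3)), x)


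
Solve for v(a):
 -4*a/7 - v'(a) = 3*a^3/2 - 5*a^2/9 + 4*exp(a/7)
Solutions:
 v(a) = C1 - 3*a^4/8 + 5*a^3/27 - 2*a^2/7 - 28*exp(a/7)


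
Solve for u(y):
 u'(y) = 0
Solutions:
 u(y) = C1


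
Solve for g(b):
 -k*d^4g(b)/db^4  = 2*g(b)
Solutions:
 g(b) = C1*exp(-2^(1/4)*b*(-1/k)^(1/4)) + C2*exp(2^(1/4)*b*(-1/k)^(1/4)) + C3*exp(-2^(1/4)*I*b*(-1/k)^(1/4)) + C4*exp(2^(1/4)*I*b*(-1/k)^(1/4))


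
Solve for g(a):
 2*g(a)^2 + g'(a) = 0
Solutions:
 g(a) = 1/(C1 + 2*a)


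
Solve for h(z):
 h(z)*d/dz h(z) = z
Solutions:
 h(z) = -sqrt(C1 + z^2)
 h(z) = sqrt(C1 + z^2)


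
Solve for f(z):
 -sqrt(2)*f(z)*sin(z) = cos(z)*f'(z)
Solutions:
 f(z) = C1*cos(z)^(sqrt(2))


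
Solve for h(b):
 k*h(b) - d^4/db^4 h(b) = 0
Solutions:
 h(b) = C1*exp(-b*k^(1/4)) + C2*exp(b*k^(1/4)) + C3*exp(-I*b*k^(1/4)) + C4*exp(I*b*k^(1/4))


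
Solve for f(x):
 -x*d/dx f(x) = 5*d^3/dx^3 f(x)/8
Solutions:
 f(x) = C1 + Integral(C2*airyai(-2*5^(2/3)*x/5) + C3*airybi(-2*5^(2/3)*x/5), x)


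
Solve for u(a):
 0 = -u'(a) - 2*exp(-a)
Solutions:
 u(a) = C1 + 2*exp(-a)


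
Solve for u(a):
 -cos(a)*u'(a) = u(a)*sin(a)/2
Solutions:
 u(a) = C1*sqrt(cos(a))


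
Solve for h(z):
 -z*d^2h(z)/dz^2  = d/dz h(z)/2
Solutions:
 h(z) = C1 + C2*sqrt(z)


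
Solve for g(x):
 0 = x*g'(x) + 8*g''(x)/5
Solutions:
 g(x) = C1 + C2*erf(sqrt(5)*x/4)


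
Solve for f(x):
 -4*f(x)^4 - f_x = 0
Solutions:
 f(x) = (-3^(2/3) - 3*3^(1/6)*I)*(1/(C1 + 4*x))^(1/3)/6
 f(x) = (-3^(2/3) + 3*3^(1/6)*I)*(1/(C1 + 4*x))^(1/3)/6
 f(x) = (1/(C1 + 12*x))^(1/3)


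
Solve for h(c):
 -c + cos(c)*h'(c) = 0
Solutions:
 h(c) = C1 + Integral(c/cos(c), c)


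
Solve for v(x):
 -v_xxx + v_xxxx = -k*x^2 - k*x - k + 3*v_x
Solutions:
 v(x) = C1 + C2*exp(x*(-2^(2/3)*(9*sqrt(85) + 83)^(1/3) - 2*2^(1/3)/(9*sqrt(85) + 83)^(1/3) + 4)/12)*sin(2^(1/3)*sqrt(3)*x*(-2^(1/3)*(9*sqrt(85) + 83)^(1/3) + 2/(9*sqrt(85) + 83)^(1/3))/12) + C3*exp(x*(-2^(2/3)*(9*sqrt(85) + 83)^(1/3) - 2*2^(1/3)/(9*sqrt(85) + 83)^(1/3) + 4)/12)*cos(2^(1/3)*sqrt(3)*x*(-2^(1/3)*(9*sqrt(85) + 83)^(1/3) + 2/(9*sqrt(85) + 83)^(1/3))/12) + C4*exp(x*(2*2^(1/3)/(9*sqrt(85) + 83)^(1/3) + 2 + 2^(2/3)*(9*sqrt(85) + 83)^(1/3))/6) + k*x^3/9 + k*x^2/6 + k*x/9


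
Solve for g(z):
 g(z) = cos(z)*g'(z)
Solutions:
 g(z) = C1*sqrt(sin(z) + 1)/sqrt(sin(z) - 1)


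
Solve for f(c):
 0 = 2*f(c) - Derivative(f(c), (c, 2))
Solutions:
 f(c) = C1*exp(-sqrt(2)*c) + C2*exp(sqrt(2)*c)


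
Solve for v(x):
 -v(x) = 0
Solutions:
 v(x) = 0


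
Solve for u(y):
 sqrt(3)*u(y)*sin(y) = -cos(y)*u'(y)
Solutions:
 u(y) = C1*cos(y)^(sqrt(3))


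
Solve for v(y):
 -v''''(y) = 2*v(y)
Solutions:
 v(y) = (C1*sin(2^(3/4)*y/2) + C2*cos(2^(3/4)*y/2))*exp(-2^(3/4)*y/2) + (C3*sin(2^(3/4)*y/2) + C4*cos(2^(3/4)*y/2))*exp(2^(3/4)*y/2)


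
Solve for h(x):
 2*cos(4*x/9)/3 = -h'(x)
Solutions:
 h(x) = C1 - 3*sin(4*x/9)/2


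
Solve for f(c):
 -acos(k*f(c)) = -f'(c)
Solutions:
 Integral(1/acos(_y*k), (_y, f(c))) = C1 + c


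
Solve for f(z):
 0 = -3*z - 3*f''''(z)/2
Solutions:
 f(z) = C1 + C2*z + C3*z^2 + C4*z^3 - z^5/60


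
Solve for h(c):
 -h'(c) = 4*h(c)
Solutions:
 h(c) = C1*exp(-4*c)


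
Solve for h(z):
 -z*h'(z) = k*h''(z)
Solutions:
 h(z) = C1 + C2*sqrt(k)*erf(sqrt(2)*z*sqrt(1/k)/2)


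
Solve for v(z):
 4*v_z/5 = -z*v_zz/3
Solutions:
 v(z) = C1 + C2/z^(7/5)


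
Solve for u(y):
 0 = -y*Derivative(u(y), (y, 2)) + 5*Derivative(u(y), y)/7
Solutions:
 u(y) = C1 + C2*y^(12/7)


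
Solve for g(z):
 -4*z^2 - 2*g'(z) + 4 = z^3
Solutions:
 g(z) = C1 - z^4/8 - 2*z^3/3 + 2*z


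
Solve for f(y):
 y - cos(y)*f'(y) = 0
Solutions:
 f(y) = C1 + Integral(y/cos(y), y)


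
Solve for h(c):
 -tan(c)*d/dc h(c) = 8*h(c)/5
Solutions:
 h(c) = C1/sin(c)^(8/5)


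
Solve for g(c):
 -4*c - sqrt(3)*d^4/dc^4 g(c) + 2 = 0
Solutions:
 g(c) = C1 + C2*c + C3*c^2 + C4*c^3 - sqrt(3)*c^5/90 + sqrt(3)*c^4/36


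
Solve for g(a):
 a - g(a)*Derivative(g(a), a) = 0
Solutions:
 g(a) = -sqrt(C1 + a^2)
 g(a) = sqrt(C1 + a^2)


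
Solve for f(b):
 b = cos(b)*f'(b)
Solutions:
 f(b) = C1 + Integral(b/cos(b), b)


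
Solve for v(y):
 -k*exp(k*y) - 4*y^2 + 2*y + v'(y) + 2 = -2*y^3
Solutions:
 v(y) = C1 - y^4/2 + 4*y^3/3 - y^2 - 2*y + exp(k*y)


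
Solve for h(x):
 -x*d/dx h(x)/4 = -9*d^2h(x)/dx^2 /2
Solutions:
 h(x) = C1 + C2*erfi(x/6)


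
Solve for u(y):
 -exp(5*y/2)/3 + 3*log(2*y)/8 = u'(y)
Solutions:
 u(y) = C1 + 3*y*log(y)/8 + 3*y*(-1 + log(2))/8 - 2*exp(5*y/2)/15


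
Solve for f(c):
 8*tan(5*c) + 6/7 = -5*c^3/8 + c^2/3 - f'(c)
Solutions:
 f(c) = C1 - 5*c^4/32 + c^3/9 - 6*c/7 + 8*log(cos(5*c))/5


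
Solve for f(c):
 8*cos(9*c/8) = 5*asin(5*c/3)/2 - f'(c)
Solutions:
 f(c) = C1 + 5*c*asin(5*c/3)/2 + sqrt(9 - 25*c^2)/2 - 64*sin(9*c/8)/9


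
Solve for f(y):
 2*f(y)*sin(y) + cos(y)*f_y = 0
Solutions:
 f(y) = C1*cos(y)^2


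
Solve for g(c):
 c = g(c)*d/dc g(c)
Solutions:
 g(c) = -sqrt(C1 + c^2)
 g(c) = sqrt(C1 + c^2)


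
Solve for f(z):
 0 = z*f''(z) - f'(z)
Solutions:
 f(z) = C1 + C2*z^2


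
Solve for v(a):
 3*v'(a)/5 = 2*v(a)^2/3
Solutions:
 v(a) = -9/(C1 + 10*a)


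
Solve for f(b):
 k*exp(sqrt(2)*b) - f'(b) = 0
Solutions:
 f(b) = C1 + sqrt(2)*k*exp(sqrt(2)*b)/2


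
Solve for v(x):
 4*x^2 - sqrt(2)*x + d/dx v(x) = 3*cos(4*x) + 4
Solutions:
 v(x) = C1 - 4*x^3/3 + sqrt(2)*x^2/2 + 4*x + 3*sin(4*x)/4


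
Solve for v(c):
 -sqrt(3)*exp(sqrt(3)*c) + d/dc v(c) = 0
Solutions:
 v(c) = C1 + exp(sqrt(3)*c)


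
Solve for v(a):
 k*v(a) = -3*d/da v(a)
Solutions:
 v(a) = C1*exp(-a*k/3)


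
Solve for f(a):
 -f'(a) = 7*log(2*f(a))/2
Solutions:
 2*Integral(1/(log(_y) + log(2)), (_y, f(a)))/7 = C1 - a


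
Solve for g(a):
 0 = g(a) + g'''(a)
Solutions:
 g(a) = C3*exp(-a) + (C1*sin(sqrt(3)*a/2) + C2*cos(sqrt(3)*a/2))*exp(a/2)


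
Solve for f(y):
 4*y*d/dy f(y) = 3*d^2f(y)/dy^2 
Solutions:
 f(y) = C1 + C2*erfi(sqrt(6)*y/3)


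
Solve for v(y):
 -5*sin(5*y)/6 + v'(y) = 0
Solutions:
 v(y) = C1 - cos(5*y)/6


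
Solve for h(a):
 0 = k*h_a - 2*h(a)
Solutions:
 h(a) = C1*exp(2*a/k)


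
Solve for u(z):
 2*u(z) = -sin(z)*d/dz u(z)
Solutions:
 u(z) = C1*(cos(z) + 1)/(cos(z) - 1)


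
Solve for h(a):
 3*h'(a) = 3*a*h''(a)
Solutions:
 h(a) = C1 + C2*a^2


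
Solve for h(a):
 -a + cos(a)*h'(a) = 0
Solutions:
 h(a) = C1 + Integral(a/cos(a), a)


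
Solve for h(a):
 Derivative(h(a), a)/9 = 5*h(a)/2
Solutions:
 h(a) = C1*exp(45*a/2)


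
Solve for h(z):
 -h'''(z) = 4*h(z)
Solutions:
 h(z) = C3*exp(-2^(2/3)*z) + (C1*sin(2^(2/3)*sqrt(3)*z/2) + C2*cos(2^(2/3)*sqrt(3)*z/2))*exp(2^(2/3)*z/2)


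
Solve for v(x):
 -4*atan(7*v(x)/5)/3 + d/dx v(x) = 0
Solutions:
 Integral(1/atan(7*_y/5), (_y, v(x))) = C1 + 4*x/3


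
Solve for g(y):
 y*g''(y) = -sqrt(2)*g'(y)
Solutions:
 g(y) = C1 + C2*y^(1 - sqrt(2))


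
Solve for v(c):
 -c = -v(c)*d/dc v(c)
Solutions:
 v(c) = -sqrt(C1 + c^2)
 v(c) = sqrt(C1 + c^2)


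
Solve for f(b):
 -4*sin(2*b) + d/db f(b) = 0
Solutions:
 f(b) = C1 - 2*cos(2*b)


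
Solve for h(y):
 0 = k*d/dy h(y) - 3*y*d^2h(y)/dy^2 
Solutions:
 h(y) = C1 + y^(re(k)/3 + 1)*(C2*sin(log(y)*Abs(im(k))/3) + C3*cos(log(y)*im(k)/3))


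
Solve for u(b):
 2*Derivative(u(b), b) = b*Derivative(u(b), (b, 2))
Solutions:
 u(b) = C1 + C2*b^3


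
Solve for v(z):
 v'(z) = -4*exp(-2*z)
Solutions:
 v(z) = C1 + 2*exp(-2*z)


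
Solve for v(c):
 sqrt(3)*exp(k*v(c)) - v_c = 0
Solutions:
 v(c) = Piecewise((log(-1/(C1*k + sqrt(3)*c*k))/k, Ne(k, 0)), (nan, True))
 v(c) = Piecewise((C1 + sqrt(3)*c, Eq(k, 0)), (nan, True))


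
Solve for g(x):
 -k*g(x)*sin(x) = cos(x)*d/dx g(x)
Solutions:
 g(x) = C1*exp(k*log(cos(x)))


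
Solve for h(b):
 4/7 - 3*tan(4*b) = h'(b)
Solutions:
 h(b) = C1 + 4*b/7 + 3*log(cos(4*b))/4


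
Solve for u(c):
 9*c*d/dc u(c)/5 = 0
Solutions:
 u(c) = C1


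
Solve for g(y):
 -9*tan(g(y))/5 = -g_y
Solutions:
 g(y) = pi - asin(C1*exp(9*y/5))
 g(y) = asin(C1*exp(9*y/5))


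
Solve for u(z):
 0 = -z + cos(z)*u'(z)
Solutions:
 u(z) = C1 + Integral(z/cos(z), z)


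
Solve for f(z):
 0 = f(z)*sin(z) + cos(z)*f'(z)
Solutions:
 f(z) = C1*cos(z)


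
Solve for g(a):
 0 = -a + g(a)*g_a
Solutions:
 g(a) = -sqrt(C1 + a^2)
 g(a) = sqrt(C1 + a^2)


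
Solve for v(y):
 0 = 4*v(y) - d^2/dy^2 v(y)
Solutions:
 v(y) = C1*exp(-2*y) + C2*exp(2*y)


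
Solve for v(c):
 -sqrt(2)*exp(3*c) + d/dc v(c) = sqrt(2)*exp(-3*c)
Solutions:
 v(c) = C1 + 2*sqrt(2)*sinh(3*c)/3


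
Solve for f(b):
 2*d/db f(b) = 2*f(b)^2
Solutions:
 f(b) = -1/(C1 + b)


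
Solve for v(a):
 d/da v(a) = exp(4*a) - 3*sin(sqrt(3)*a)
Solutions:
 v(a) = C1 + exp(4*a)/4 + sqrt(3)*cos(sqrt(3)*a)


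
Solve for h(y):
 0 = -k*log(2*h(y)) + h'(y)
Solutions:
 Integral(1/(log(_y) + log(2)), (_y, h(y))) = C1 + k*y


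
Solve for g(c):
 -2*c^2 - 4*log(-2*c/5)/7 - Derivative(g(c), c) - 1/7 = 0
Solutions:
 g(c) = C1 - 2*c^3/3 - 4*c*log(-c)/7 + c*(-4*log(2) + 3 + 4*log(5))/7


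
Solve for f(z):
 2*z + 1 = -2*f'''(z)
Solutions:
 f(z) = C1 + C2*z + C3*z^2 - z^4/24 - z^3/12


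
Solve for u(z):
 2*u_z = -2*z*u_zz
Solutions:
 u(z) = C1 + C2*log(z)


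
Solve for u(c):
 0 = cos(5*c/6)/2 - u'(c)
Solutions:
 u(c) = C1 + 3*sin(5*c/6)/5


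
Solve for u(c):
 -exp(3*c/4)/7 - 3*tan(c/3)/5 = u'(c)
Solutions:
 u(c) = C1 - 4*exp(3*c/4)/21 + 9*log(cos(c/3))/5


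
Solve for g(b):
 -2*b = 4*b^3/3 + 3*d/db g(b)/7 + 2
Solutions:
 g(b) = C1 - 7*b^4/9 - 7*b^2/3 - 14*b/3


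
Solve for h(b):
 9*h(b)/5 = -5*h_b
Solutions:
 h(b) = C1*exp(-9*b/25)


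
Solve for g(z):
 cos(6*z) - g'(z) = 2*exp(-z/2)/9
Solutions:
 g(z) = C1 + sin(6*z)/6 + 4*exp(-z/2)/9


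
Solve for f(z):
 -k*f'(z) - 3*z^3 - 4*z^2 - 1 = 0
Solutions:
 f(z) = C1 - 3*z^4/(4*k) - 4*z^3/(3*k) - z/k


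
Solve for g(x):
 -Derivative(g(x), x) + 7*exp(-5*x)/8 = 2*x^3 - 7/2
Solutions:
 g(x) = C1 - x^4/2 + 7*x/2 - 7*exp(-5*x)/40


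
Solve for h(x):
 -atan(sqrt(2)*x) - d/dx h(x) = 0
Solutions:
 h(x) = C1 - x*atan(sqrt(2)*x) + sqrt(2)*log(2*x^2 + 1)/4


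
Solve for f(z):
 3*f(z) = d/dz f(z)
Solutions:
 f(z) = C1*exp(3*z)


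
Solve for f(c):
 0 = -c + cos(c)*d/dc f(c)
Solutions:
 f(c) = C1 + Integral(c/cos(c), c)


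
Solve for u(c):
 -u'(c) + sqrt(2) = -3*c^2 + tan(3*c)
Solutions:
 u(c) = C1 + c^3 + sqrt(2)*c + log(cos(3*c))/3


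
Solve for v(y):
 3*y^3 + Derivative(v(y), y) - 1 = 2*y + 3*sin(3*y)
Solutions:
 v(y) = C1 - 3*y^4/4 + y^2 + y - cos(3*y)


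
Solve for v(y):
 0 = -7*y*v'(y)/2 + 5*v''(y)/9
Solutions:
 v(y) = C1 + C2*erfi(3*sqrt(35)*y/10)


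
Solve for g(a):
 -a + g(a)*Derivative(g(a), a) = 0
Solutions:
 g(a) = -sqrt(C1 + a^2)
 g(a) = sqrt(C1 + a^2)


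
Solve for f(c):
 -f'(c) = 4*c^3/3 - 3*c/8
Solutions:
 f(c) = C1 - c^4/3 + 3*c^2/16


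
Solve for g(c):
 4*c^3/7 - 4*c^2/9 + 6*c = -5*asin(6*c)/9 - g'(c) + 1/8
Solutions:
 g(c) = C1 - c^4/7 + 4*c^3/27 - 3*c^2 - 5*c*asin(6*c)/9 + c/8 - 5*sqrt(1 - 36*c^2)/54


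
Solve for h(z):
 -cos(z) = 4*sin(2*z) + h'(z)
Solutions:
 h(z) = C1 - 4*sin(z)^2 - sin(z)


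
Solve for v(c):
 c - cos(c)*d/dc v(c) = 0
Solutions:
 v(c) = C1 + Integral(c/cos(c), c)


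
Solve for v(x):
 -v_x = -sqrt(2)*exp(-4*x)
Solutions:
 v(x) = C1 - sqrt(2)*exp(-4*x)/4


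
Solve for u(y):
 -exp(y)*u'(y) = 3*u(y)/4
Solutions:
 u(y) = C1*exp(3*exp(-y)/4)


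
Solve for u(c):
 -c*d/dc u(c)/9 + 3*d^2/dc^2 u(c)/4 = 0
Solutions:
 u(c) = C1 + C2*erfi(sqrt(6)*c/9)


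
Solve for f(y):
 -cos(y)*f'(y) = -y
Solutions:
 f(y) = C1 + Integral(y/cos(y), y)


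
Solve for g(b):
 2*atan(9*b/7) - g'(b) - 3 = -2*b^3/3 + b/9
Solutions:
 g(b) = C1 + b^4/6 - b^2/18 + 2*b*atan(9*b/7) - 3*b - 7*log(81*b^2 + 49)/9


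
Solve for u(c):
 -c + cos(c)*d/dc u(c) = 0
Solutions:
 u(c) = C1 + Integral(c/cos(c), c)


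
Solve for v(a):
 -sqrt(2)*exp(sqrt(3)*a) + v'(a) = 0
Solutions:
 v(a) = C1 + sqrt(6)*exp(sqrt(3)*a)/3


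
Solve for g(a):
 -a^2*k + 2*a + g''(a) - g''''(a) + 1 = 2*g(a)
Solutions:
 g(a) = -a^2*k/2 + a - k/2 + (C1*sin(2^(1/4)*a*sin(atan(sqrt(7))/2)) + C2*cos(2^(1/4)*a*sin(atan(sqrt(7))/2)))*exp(-2^(1/4)*a*cos(atan(sqrt(7))/2)) + (C3*sin(2^(1/4)*a*sin(atan(sqrt(7))/2)) + C4*cos(2^(1/4)*a*sin(atan(sqrt(7))/2)))*exp(2^(1/4)*a*cos(atan(sqrt(7))/2)) + 1/2


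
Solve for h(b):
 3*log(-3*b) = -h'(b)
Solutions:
 h(b) = C1 - 3*b*log(-b) + 3*b*(1 - log(3))


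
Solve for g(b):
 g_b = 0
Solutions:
 g(b) = C1


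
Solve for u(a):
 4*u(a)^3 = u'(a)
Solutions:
 u(a) = -sqrt(2)*sqrt(-1/(C1 + 4*a))/2
 u(a) = sqrt(2)*sqrt(-1/(C1 + 4*a))/2


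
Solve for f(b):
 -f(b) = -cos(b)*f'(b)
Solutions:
 f(b) = C1*sqrt(sin(b) + 1)/sqrt(sin(b) - 1)


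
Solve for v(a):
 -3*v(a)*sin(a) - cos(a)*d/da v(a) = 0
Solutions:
 v(a) = C1*cos(a)^3


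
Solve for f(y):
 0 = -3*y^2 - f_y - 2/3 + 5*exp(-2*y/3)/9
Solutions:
 f(y) = C1 - y^3 - 2*y/3 - 5*exp(-2*y/3)/6


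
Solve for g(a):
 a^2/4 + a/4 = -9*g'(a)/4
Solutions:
 g(a) = C1 - a^3/27 - a^2/18


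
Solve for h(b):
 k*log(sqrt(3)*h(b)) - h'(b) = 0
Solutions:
 Integral(1/(2*log(_y) + log(3)), (_y, h(b))) = C1 + b*k/2


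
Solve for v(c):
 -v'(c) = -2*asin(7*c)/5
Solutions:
 v(c) = C1 + 2*c*asin(7*c)/5 + 2*sqrt(1 - 49*c^2)/35


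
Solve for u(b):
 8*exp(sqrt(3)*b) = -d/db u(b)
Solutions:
 u(b) = C1 - 8*sqrt(3)*exp(sqrt(3)*b)/3


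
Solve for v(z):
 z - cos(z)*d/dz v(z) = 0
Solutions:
 v(z) = C1 + Integral(z/cos(z), z)


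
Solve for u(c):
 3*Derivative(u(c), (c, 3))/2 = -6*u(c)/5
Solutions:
 u(c) = C3*exp(-10^(2/3)*c/5) + (C1*sin(10^(2/3)*sqrt(3)*c/10) + C2*cos(10^(2/3)*sqrt(3)*c/10))*exp(10^(2/3)*c/10)


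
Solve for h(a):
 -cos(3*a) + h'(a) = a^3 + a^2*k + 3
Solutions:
 h(a) = C1 + a^4/4 + a^3*k/3 + 3*a + sin(3*a)/3


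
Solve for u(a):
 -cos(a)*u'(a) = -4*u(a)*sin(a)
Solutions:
 u(a) = C1/cos(a)^4


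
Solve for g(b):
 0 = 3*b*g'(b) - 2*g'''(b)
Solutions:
 g(b) = C1 + Integral(C2*airyai(2^(2/3)*3^(1/3)*b/2) + C3*airybi(2^(2/3)*3^(1/3)*b/2), b)


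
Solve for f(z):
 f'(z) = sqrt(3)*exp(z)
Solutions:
 f(z) = C1 + sqrt(3)*exp(z)


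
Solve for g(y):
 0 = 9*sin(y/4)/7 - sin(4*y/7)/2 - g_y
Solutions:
 g(y) = C1 - 36*cos(y/4)/7 + 7*cos(4*y/7)/8


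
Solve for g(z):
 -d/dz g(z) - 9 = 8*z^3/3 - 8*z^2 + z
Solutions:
 g(z) = C1 - 2*z^4/3 + 8*z^3/3 - z^2/2 - 9*z


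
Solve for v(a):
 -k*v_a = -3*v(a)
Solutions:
 v(a) = C1*exp(3*a/k)


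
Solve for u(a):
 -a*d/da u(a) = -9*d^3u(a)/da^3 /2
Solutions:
 u(a) = C1 + Integral(C2*airyai(6^(1/3)*a/3) + C3*airybi(6^(1/3)*a/3), a)


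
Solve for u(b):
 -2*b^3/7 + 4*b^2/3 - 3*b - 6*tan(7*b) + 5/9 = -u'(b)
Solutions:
 u(b) = C1 + b^4/14 - 4*b^3/9 + 3*b^2/2 - 5*b/9 - 6*log(cos(7*b))/7


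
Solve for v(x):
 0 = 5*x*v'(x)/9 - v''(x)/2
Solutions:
 v(x) = C1 + C2*erfi(sqrt(5)*x/3)


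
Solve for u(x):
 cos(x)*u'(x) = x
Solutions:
 u(x) = C1 + Integral(x/cos(x), x)


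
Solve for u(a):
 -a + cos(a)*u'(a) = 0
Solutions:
 u(a) = C1 + Integral(a/cos(a), a)


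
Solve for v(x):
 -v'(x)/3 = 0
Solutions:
 v(x) = C1


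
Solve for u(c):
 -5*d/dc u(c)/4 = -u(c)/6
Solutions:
 u(c) = C1*exp(2*c/15)


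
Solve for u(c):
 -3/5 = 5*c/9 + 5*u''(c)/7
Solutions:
 u(c) = C1 + C2*c - 7*c^3/54 - 21*c^2/50


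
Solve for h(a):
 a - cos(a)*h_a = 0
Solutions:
 h(a) = C1 + Integral(a/cos(a), a)


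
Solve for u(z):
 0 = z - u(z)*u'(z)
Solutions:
 u(z) = -sqrt(C1 + z^2)
 u(z) = sqrt(C1 + z^2)


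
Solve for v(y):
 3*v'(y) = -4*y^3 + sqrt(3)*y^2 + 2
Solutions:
 v(y) = C1 - y^4/3 + sqrt(3)*y^3/9 + 2*y/3


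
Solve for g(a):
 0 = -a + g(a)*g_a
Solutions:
 g(a) = -sqrt(C1 + a^2)
 g(a) = sqrt(C1 + a^2)


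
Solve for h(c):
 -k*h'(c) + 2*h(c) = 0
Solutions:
 h(c) = C1*exp(2*c/k)


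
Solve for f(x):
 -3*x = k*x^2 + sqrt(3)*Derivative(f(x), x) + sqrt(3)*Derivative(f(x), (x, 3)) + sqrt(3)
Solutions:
 f(x) = C1 + C2*sin(x) + C3*cos(x) - sqrt(3)*k*x^3/9 + 2*sqrt(3)*k*x/3 - sqrt(3)*x^2/2 - x


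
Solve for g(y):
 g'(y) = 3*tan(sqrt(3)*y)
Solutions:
 g(y) = C1 - sqrt(3)*log(cos(sqrt(3)*y))


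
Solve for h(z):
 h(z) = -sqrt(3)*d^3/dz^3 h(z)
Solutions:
 h(z) = C3*exp(-3^(5/6)*z/3) + (C1*sin(3^(1/3)*z/2) + C2*cos(3^(1/3)*z/2))*exp(3^(5/6)*z/6)


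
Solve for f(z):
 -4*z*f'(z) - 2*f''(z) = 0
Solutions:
 f(z) = C1 + C2*erf(z)


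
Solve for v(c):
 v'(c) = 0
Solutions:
 v(c) = C1


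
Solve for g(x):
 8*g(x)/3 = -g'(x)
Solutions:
 g(x) = C1*exp(-8*x/3)


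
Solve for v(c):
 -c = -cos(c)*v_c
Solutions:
 v(c) = C1 + Integral(c/cos(c), c)


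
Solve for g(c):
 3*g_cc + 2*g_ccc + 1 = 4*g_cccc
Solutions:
 g(c) = C1 + C2*c + C3*exp(c*(1 - sqrt(13))/4) + C4*exp(c*(1 + sqrt(13))/4) - c^2/6


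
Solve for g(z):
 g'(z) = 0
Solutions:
 g(z) = C1


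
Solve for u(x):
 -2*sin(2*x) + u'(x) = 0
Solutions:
 u(x) = C1 - cos(2*x)


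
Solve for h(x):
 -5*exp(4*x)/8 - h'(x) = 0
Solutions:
 h(x) = C1 - 5*exp(4*x)/32


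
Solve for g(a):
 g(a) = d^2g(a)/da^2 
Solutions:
 g(a) = C1*exp(-a) + C2*exp(a)


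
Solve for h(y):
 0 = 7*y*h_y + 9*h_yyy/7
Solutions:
 h(y) = C1 + Integral(C2*airyai(-3^(1/3)*7^(2/3)*y/3) + C3*airybi(-3^(1/3)*7^(2/3)*y/3), y)


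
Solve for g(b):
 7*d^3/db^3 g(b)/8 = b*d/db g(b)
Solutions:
 g(b) = C1 + Integral(C2*airyai(2*7^(2/3)*b/7) + C3*airybi(2*7^(2/3)*b/7), b)


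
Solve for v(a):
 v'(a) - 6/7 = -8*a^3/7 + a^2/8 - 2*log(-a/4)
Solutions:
 v(a) = C1 - 2*a^4/7 + a^3/24 - 2*a*log(-a) + a*(4*log(2) + 20/7)


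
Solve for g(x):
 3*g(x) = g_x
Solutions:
 g(x) = C1*exp(3*x)


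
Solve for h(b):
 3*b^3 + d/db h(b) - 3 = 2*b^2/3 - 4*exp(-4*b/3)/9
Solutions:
 h(b) = C1 - 3*b^4/4 + 2*b^3/9 + 3*b + exp(-4*b/3)/3


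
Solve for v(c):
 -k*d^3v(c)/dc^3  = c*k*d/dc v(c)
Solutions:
 v(c) = C1 + Integral(C2*airyai(-c) + C3*airybi(-c), c)


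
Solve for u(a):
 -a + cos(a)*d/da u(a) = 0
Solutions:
 u(a) = C1 + Integral(a/cos(a), a)


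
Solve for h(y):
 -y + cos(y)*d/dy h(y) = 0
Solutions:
 h(y) = C1 + Integral(y/cos(y), y)


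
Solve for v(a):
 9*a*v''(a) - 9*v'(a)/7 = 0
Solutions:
 v(a) = C1 + C2*a^(8/7)


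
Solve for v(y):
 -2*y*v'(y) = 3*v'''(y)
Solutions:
 v(y) = C1 + Integral(C2*airyai(-2^(1/3)*3^(2/3)*y/3) + C3*airybi(-2^(1/3)*3^(2/3)*y/3), y)


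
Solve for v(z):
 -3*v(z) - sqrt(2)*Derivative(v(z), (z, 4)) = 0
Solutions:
 v(z) = (C1*sin(2^(3/8)*3^(1/4)*z/2) + C2*cos(2^(3/8)*3^(1/4)*z/2))*exp(-2^(3/8)*3^(1/4)*z/2) + (C3*sin(2^(3/8)*3^(1/4)*z/2) + C4*cos(2^(3/8)*3^(1/4)*z/2))*exp(2^(3/8)*3^(1/4)*z/2)


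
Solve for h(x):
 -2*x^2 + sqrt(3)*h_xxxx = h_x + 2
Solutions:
 h(x) = C1 + C4*exp(3^(5/6)*x/3) - 2*x^3/3 - 2*x + (C2*sin(3^(1/3)*x/2) + C3*cos(3^(1/3)*x/2))*exp(-3^(5/6)*x/6)


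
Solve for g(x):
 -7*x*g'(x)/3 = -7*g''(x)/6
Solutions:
 g(x) = C1 + C2*erfi(x)


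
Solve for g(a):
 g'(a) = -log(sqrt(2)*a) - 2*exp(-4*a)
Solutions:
 g(a) = C1 - a*log(a) + a*(1 - log(2)/2) + exp(-4*a)/2


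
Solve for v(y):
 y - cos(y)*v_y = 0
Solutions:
 v(y) = C1 + Integral(y/cos(y), y)


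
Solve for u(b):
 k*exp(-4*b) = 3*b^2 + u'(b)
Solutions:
 u(b) = C1 - b^3 - k*exp(-4*b)/4


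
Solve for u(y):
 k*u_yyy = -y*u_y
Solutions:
 u(y) = C1 + Integral(C2*airyai(y*(-1/k)^(1/3)) + C3*airybi(y*(-1/k)^(1/3)), y)


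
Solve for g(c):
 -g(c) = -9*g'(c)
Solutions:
 g(c) = C1*exp(c/9)


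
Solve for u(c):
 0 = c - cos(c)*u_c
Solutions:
 u(c) = C1 + Integral(c/cos(c), c)


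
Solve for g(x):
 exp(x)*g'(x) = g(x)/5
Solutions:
 g(x) = C1*exp(-exp(-x)/5)


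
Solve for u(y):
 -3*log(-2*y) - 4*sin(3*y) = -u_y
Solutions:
 u(y) = C1 + 3*y*log(-y) - 3*y + 3*y*log(2) - 4*cos(3*y)/3


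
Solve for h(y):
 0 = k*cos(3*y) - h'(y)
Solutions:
 h(y) = C1 + k*sin(3*y)/3


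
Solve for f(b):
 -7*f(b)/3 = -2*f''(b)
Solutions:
 f(b) = C1*exp(-sqrt(42)*b/6) + C2*exp(sqrt(42)*b/6)
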